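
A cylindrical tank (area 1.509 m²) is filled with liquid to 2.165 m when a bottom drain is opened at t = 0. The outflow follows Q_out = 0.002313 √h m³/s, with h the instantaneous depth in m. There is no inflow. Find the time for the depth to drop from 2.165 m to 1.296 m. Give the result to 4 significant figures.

434.5 s

Mass balance (ρ constant): A dh/dt = −0.002313 √h.
Separate and integrate: 2(√h − √h₀) = −(0.002313/A) t.
t = 2A(√h₀ − √h)/0.002313 = 2·1.509·(√2.165 − √1.296)/0.002313
  = 3.01800 × (1.47139 − 1.13842) / 0.002313 = 434.464 s.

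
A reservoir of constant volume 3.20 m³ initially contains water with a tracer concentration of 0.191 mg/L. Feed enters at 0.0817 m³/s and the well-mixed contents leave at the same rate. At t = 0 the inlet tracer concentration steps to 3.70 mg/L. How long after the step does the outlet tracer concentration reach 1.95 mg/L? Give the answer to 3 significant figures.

Accumulation = in − out for the solute gives V dC/dt = Q(C_in − C), so τ = V/Q = 39.168 s.
C(t) = C_in + (C₀ − C_in) e^(−t/τ). Set C = 1.95 and solve for t:
e^(−t/τ) = (C − C_in)/(C₀ − C_in) = (1.95 − 3.70)/(0.191 − 3.70) = 0.49872
t = −τ ln(…) = 39.168 × 0.69572 = 27.250 s.

27.2 s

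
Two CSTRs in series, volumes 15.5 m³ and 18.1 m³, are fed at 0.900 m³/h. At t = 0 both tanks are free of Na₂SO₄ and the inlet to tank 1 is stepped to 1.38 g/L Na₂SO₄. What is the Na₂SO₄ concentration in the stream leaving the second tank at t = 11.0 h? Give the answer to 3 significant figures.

0.164 g/L

Time constants: τᵢ = Vᵢ/Q for each well-mixed tank.
τ₁ = 15.5/0.900 = 17.222 h; τ₂ = 18.1/0.900 = 20.111 h.
Solving the cascade with C₁(0)=C₂(0)=0 gives C₂(t) = C_in[1 − (τ₁ e^(−t/τ₁) − τ₂ e^(−t/τ₂))/(τ₁ − τ₂)].
At t = 11.0: e^(−t/τ₁) = 0.52797, e^(−t/τ₂) = 0.57871.
C₂ = 1.38·[1 − (17.222·0.52797 − 20.111·0.57871)/(-2.8889)] = 1.38·0.11885 = 0.16401 g/L.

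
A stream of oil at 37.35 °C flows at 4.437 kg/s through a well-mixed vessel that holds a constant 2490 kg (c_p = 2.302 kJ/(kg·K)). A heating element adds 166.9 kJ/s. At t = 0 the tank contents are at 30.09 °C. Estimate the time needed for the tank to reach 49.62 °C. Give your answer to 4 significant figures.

M c_p dT/dt = ṁ c_p (T_in − T) + Q̇.
τ = M/ṁ = 561.190 s; T_ss = T_in + Q̇/(ṁ c_p) = 53.6904 °C.
T(t) = T_ss + (T₀ − T_ss) e^(−t/τ). Set T = 49.62:
e^(−t/τ) = (49.62 − 53.6904)/(30.09 − 53.6904) = 0.172470
t = −561.190 · ln(0.172470) = 986.309 s.

986.3 s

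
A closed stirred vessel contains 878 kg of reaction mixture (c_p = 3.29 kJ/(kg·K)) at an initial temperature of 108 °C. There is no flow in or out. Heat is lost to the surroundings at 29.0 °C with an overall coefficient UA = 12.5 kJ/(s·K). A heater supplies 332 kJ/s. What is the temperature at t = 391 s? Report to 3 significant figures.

M c_p dT/dt = −UA(T − T_amb) + Q̇.
dT/dt = (T_ss − T)/τ with T_ss = T_amb + Q̇/UA = 29.0 + 332/12.5 = 55.560 °C, τ = M c_p/UA = 878·3.29/12.5 = 231.09 s.
This is linear first-order; T(t) = T_ss + (T₀ − T_ss) e^(−t/τ).
T(391) = 55.560 + (52.440)·0.18415 = 65.217 °C.

65.2 °C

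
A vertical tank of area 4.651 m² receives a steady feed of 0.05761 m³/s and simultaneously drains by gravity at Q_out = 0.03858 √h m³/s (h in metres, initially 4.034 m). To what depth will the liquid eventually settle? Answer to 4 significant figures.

2.230 m

Volume balance on the tank: A dh/dt = Q_in − 0.03858 √h. At steady state dh/dt = 0:
Q_in = 0.03858 √h_ss ⇒ √h_ss = 0.05761/0.03858 = 1.49326.
h_ss = 1.49326² = 2.22983 m. (Since h₀ = 4.034 m > h_ss, the level will fall toward this value.)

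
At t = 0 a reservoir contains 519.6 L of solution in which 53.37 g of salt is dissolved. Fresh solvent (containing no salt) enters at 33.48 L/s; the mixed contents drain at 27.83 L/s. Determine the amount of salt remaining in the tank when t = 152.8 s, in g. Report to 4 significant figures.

Let m(t) be the amount of salt. Volume: V(t) = V₀ + (Q_in − Q_out) t = 519.6 + 5.65000 t; V(152.8) = 1382.92 L.
No salt enters, so dm/dt = −Q_out · (m/V).
dm/m = −Q_out dt/(V₀ + 5.65000 t); integrating gives ln(m/m₀) = −(Q_out/(Q_in−Q_out)) ln(V/V₀).
m = m₀ (V₀/V)^(Q_out/(Q_in−Q_out)) = 53.37 × (519.6/1382.92)^(4.92566) = 0.429794 g.

0.4298 g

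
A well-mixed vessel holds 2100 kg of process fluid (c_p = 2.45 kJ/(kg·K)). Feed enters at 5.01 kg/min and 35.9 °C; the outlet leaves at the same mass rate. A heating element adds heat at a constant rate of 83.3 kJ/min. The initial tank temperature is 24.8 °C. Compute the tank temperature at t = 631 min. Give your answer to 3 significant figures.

M c_p dT/dt = ṁ c_p (T_in − T) + Q̇.
τ = M/ṁ = 419.16 min; T_ss = T_in + Q̇/(ṁ c_p) = 35.9 + 83.3/(5.01·2.45) = 42.686 °C.
Solution: T(t) = T_ss + (T₀ − T_ss) e^(−t/τ).
T(631) = 42.686 + (-17.886)·e^(−631/419.16) = 42.686 + (-17.886)·0.22193 = 38.717 °C.

38.7 °C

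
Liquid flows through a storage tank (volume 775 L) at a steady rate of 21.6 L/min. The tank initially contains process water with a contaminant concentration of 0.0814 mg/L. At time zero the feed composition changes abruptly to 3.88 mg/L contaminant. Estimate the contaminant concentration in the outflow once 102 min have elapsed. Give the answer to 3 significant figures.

3.66 mg/L

Accumulation = in − out for the solute gives V dC/dt = Q(C_in − C).
Rewrite as dC/dt + C/τ = C_in/τ, τ = V/Q = 35.880 min.
C approaches C_in exponentially: C(t) = C_in + (C₀ − C_in) e^(−t/τ).
C(102) = 3.88 + (0.0814 − 3.88)·e^(−102/35.880) = 3.88 + (-3.7986)·0.058260 = 3.6587 mg/L.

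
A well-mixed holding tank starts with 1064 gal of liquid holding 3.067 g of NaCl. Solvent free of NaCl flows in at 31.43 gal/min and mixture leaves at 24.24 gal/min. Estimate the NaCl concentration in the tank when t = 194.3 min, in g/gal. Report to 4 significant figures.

7.376e-05 g/gal

Let m(t) be the amount of NaCl. Volume: V(t) = V₀ + (Q_in − Q_out) t = 1064 + 7.19000 t; V(194.3) = 2461.02 gal.
Solute balance: dm/dt = 0 − Q_out C = −Q_out m/V(t).
dm/m = −Q_out dt/(V₀ + 7.19000 t); integrating gives ln(m/m₀) = −(Q_out/(Q_in−Q_out)) ln(V/V₀).
m = m₀ (V₀/V)^(Q_out/(Q_in−Q_out)) = 3.067 × (1064/2461.02)^(3.37135) = 0.181535 g.
C = m/V = 0.181535/2461.02 = 7.37641e-05 g/gal.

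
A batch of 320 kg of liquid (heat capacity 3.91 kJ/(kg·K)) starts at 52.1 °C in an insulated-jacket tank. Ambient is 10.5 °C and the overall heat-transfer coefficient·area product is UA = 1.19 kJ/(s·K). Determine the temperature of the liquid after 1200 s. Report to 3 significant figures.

23.8 °C

M c_p dT/dt = −UA(T − T_amb).
dT/dt = (T_ss − T)/τ with T_ss = T_amb = 10.500 °C, τ = M c_p/UA = 320·3.91/1.19 = 1051.4 s.
Integrating: T(t) = T_ss + (T₀ − T_ss) e^(−t/τ).
T(1200) = 10.500 + (41.600)·0.31940 = 23.787 °C.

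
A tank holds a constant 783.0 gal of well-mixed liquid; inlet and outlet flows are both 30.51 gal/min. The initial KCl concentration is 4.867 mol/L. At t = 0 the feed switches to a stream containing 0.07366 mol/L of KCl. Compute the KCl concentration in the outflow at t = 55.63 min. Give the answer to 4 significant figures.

Accumulation = in − out for the solute gives V dC/dt = Q(C_in − C).
Rewrite as dC/dt + C/τ = C_in/τ, τ = V/Q = 25.6637 min.
Solution: C(t) = C_in + (C₀ − C_in) e^(−t/τ).
C(55.63) = 0.07366 + (4.867 − 0.07366)·e^(−55.63/25.6637) = 0.07366 + (4.79334)·0.114446 = 0.622239 mol/L.

0.6222 mol/L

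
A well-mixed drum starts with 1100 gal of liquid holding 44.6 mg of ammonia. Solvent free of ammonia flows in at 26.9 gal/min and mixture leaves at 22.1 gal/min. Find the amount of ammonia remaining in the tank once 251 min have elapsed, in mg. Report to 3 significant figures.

1.48 mg

Total volume: dV/dt = Q_in − Q_out = 4.8000 gal/min, so V(t) = 1100 + 4.8000 t and V(251) = 2304.8 gal.
Species balance (pure solvent in): dm/dt = −Q_out · m/V(t).
Separate: dm/m = −Q_out dt/V(t) ⇒ ln(m/m₀) = −(Q_out/(Q_in−Q_out)) ln(V/V₀).
m = m₀ (V₀/V)^(Q_out/(Q_in−Q_out)) = 44.6 × (1100/2304.8)^(4.6042) = 1.4801 mg.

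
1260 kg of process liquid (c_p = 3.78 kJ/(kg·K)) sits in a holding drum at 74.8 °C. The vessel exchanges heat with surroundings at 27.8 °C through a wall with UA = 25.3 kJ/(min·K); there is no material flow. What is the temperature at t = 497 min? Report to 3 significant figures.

M c_p dT/dt = −UA(T − T_amb).
dT/dt = (T_ss − T)/τ with T_ss = T_amb = 27.800 °C, τ = M c_p/UA = 1260·3.78/25.3 = 188.25 min.
T approaches T_ss exponentially: T(t) = T_ss + (T₀ − T_ss) e^(−t/τ).
T(497) = 27.800 + (47.000)·0.071357 = 31.154 °C.

31.2 °C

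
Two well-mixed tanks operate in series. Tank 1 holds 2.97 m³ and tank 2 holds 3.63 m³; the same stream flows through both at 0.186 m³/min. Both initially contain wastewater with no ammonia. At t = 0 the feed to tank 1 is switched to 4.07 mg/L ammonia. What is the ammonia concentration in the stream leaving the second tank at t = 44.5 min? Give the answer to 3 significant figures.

2.91 mg/L

Species balance on tank i: dCᵢ/dt = (Cᵢ₋₁ − Cᵢ)/τᵢ with τᵢ = Vᵢ/Q.
τ₁ = 2.97/0.186 = 15.968 min; τ₂ = 3.63/0.186 = 19.516 min.
Solving the cascade with C₁(0)=C₂(0)=0 gives C₂(t) = C_in[1 − (τ₁ e^(−t/τ₁) − τ₂ e^(−t/τ₂))/(τ₁ − τ₂)].
At t = 44.5: e^(−t/τ₁) = 0.061614, e^(−t/τ₂) = 0.10227.
C₂ = 4.07·[1 − (15.968·0.061614 − 19.516·0.10227)/(-3.5484)] = 4.07·0.71479 = 2.9092 mg/L.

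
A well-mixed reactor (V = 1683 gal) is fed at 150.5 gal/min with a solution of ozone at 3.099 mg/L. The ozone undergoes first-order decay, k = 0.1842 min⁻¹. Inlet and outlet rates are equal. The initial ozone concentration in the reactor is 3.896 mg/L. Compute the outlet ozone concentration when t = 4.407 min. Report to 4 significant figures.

Accumulation = in − out − consumed: V dC/dt = Q C_in − Q C − k V C.
This is linear with rate a = Q/V + k = 0.273624 min⁻¹.
C_ss = Q C_in/(Q + kV) = 1.01279 mg/L; C(t) = C_ss + (C₀ − C_ss) e^(−a t).
C(4.407) = 1.01279 + (2.88321)·e^(−0.273624·4.407) = 1.01279 + (2.88321)·0.299435 = 1.87612 mg/L.

1.876 mg/L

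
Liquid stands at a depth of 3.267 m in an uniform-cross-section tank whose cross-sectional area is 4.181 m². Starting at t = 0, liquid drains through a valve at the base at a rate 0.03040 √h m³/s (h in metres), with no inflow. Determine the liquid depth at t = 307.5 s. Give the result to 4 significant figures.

Mass balance (ρ constant): A dh/dt = −0.03040 √h.
Separate and integrate: 2(√h − √h₀) = −(0.03040/A) t.
√h = √3.267 − 0.03040·307.5/(2·4.181) = 1.80748 − 1.11791 = 0.689570.
h = 0.689570² = 0.475507 m.

0.4755 m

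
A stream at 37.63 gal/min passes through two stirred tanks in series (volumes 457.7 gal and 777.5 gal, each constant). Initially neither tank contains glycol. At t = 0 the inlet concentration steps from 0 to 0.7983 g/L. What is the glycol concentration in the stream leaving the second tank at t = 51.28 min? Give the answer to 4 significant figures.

0.6529 g/L

Each tank obeys Vᵢ dCᵢ/dt = Q(Cᵢ₋₁ − Cᵢ), so τᵢ = Vᵢ/Q.
τ₁ = 457.7/37.63 = 12.1632 min; τ₂ = 777.5/37.63 = 20.6617 min.
Solving the cascade with C₁(0)=C₂(0)=0 gives C₂(t) = C_in[1 − (τ₁ e^(−t/τ₁) − τ₂ e^(−t/τ₂))/(τ₁ − τ₂)].
At t = 51.28: e^(−t/τ₁) = 0.0147575, e^(−t/τ₂) = 0.0835854.
C₂ = 0.7983·[1 − (12.1632·0.0147575 − 20.6617·0.0835854)/(-8.49854)] = 0.7983·0.817907 = 0.652936 g/L.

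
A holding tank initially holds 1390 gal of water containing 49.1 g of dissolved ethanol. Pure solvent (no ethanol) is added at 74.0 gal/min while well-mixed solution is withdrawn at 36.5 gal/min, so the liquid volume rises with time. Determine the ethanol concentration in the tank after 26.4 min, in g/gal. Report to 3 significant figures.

Let m(t) be the amount of ethanol. Volume: V(t) = V₀ + (Q_in − Q_out) t = 1390 + 37.500 t; V(26.4) = 2380.0 gal.
No ethanol enters, so dm/dt = −Q_out · (m/V).
Separate: dm/m = −Q_out dt/V(t) ⇒ ln(m/m₀) = −(Q_out/(Q_in−Q_out)) ln(V/V₀).
m = m₀ (V₀/V)^(Q_out/(Q_in−Q_out)) = 49.1 × (1390/2380.0)^(0.97333) = 29.090 g.
C = m/V = 29.090/2380.0 = 0.012223 g/gal.

0.0122 g/gal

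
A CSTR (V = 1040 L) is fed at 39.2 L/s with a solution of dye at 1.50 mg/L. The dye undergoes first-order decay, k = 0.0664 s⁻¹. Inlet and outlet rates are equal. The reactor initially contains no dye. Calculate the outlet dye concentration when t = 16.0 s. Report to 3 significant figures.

0.440 mg/L

Species balance: V dC/dt = Q C_in − Q C − k V C.
dC/dt = (Q/V) C_in − (Q/V + k) C; effective rate a = Q/V + k = 0.037692 + 0.0664 = 0.10409 s⁻¹.
C_ss = Q C_in/(Q + kV) = 0.54316 mg/L; C(t) = C_ss + (C₀ − C_ss) e^(−a t).
C(16.0) = 0.54316 + (-0.54316)·e^(−0.10409·16.0) = 0.54316 + (-0.54316)·0.18910 = 0.44045 mg/L.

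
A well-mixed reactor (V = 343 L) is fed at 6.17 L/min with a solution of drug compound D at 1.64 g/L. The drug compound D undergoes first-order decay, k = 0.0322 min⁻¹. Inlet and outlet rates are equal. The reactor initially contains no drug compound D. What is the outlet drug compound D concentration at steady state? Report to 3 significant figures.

0.588 g/L

V dC/dt = Q(C_in − C) − k V C.
Steady state (dC/dt = 0): C_ss = Q C_in/(Q + kV) = C_in/(1 + kV/Q).
C_ss = 6.17·1.64/(6.17 + 0.0322·343) = 10.119/17.215 = 0.58780 g/L.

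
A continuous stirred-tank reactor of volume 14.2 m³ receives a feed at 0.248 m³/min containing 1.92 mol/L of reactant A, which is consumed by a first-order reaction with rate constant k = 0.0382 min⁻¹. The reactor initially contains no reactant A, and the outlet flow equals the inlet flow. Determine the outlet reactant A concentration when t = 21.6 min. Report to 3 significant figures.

Accumulation = in − out − consumed: V dC/dt = Q C_in − Q C − k V C.
This is linear with rate a = Q/V + k = 0.055665 min⁻¹.
C_ss = Q C_in/(Q + kV) = 0.60240 mol/L; C(t) = C_ss + (C₀ − C_ss) e^(−a t).
C(21.6) = 0.60240 + (-0.60240)·e^(−0.055665·21.6) = 0.60240 + (-0.60240)·0.30048 = 0.42139 mol/L.

0.421 mol/L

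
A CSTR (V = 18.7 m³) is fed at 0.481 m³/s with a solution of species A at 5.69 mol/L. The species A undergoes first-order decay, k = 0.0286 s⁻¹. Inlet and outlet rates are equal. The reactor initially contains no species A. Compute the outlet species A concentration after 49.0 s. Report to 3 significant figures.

Accumulation = in − out − consumed: V dC/dt = Q C_in − Q C − k V C.
dC/dt = (Q/V) C_in − (Q/V + k) C; effective rate a = Q/V + k = 0.025722 + 0.0286 = 0.054322 s⁻¹.
C_ss = Q C_in/(Q + kV) = 2.6943 mol/L; C(t) = C_ss + (C₀ − C_ss) e^(−a t).
C(49.0) = 2.6943 + (-2.6943)·e^(−0.054322·49.0) = 2.6943 + (-2.6943)·0.069824 = 2.5061 mol/L.

2.51 mol/L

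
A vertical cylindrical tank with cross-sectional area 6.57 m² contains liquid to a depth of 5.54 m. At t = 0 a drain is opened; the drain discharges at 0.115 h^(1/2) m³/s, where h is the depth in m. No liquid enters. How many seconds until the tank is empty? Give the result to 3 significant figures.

A dh/dt = −Q_out = −0.115 √h.
This is separable: 2 d(√h)/dt = −0.115/A, so √h = √h₀ − (0.115/(2A)) t.
Tank is empty when √h = 0: t_empty = 2A√h₀/0.115.
t_empty = 2·6.57·√5.54/0.115 = 13.140·2.3537/0.115 = 268.94 s.

269 s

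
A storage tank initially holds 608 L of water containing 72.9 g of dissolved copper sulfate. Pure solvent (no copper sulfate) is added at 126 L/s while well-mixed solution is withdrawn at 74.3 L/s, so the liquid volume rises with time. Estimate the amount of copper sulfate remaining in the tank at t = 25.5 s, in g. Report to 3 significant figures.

13.9 g

Total volume: dV/dt = Q_in − Q_out = 51.700 L/s, so V(t) = 608 + 51.700 t and V(25.5) = 1926.4 L.
Solute balance: dm/dt = 0 − Q_out C = −Q_out m/V(t).
Separate: dm/m = −Q_out dt/V(t) ⇒ ln(m/m₀) = −(Q_out/(Q_in−Q_out)) ln(V/V₀).
m = m₀ (V₀/V)^(Q_out/(Q_in−Q_out)) = 72.9 × (608/1926.4)^(1.4371) = 13.898 g.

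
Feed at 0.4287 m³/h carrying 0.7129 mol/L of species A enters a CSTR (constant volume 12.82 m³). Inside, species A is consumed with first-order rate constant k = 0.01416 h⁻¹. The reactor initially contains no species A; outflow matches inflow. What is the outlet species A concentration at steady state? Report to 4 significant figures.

Species balance: V dC/dt = Q C_in − Q C − k V C.
At steady state: 0 = Q C_in − (Q + kV) C_ss, so C_ss = Q C_in/(Q + kV).
C_ss = 0.4287·0.7129/(0.4287 + 0.01416·12.82) = 0.305620/0.610231 = 0.500827 mol/L.

0.5008 mol/L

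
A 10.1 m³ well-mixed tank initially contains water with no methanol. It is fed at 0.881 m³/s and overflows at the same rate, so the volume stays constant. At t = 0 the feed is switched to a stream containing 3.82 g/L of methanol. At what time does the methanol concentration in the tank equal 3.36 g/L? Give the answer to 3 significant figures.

24.3 s

Species balance: V dC/dt = Q(C_in − C) ⇒ τ = V/Q = 11.464 s.
C(t) = C_in + (C₀ − C_in) e^(−t/τ). Set C = 3.36 and solve for t:
e^(−t/τ) = (C − C_in)/(C₀ − C_in) = (3.36 − 3.82)/(0 − 3.82) = 0.12042
t = −τ ln(…) = 11.464 × 2.1168 = 24.267 s.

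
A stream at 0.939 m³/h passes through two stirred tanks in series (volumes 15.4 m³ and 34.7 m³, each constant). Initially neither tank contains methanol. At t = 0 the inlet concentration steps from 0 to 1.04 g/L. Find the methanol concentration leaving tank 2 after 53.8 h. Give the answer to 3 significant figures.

Time constants: τᵢ = Vᵢ/Q for each well-mixed tank.
τ₁ = 15.4/0.939 = 16.400 h; τ₂ = 34.7/0.939 = 36.954 h.
Tank 1: C₁ = C_in(1 − e^(−t/τ₁)). Tank 2 (τ₁ ≠ τ₂): C₂ = C_in[1 − (τ₁ e^(−t/τ₁) − τ₂ e^(−t/τ₂))/(τ₁ − τ₂)].
At t = 53.8: e^(−t/τ₁) = 0.037613, e^(−t/τ₂) = 0.23320.
C₂ = 1.04·[1 − (16.400·0.037613 − 36.954·0.23320)/(-20.554)] = 1.04·0.61073 = 0.63516 g/L.

0.635 g/L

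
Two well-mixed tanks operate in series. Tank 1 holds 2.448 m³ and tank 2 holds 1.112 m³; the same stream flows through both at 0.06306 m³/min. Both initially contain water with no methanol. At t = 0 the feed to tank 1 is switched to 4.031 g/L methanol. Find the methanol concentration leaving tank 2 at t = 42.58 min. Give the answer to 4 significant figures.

1.865 g/L

Species balance on tank i: dCᵢ/dt = (Cᵢ₋₁ − Cᵢ)/τᵢ with τᵢ = Vᵢ/Q.
τ₁ = 2.448/0.06306 = 38.8202 min; τ₂ = 1.112/0.06306 = 17.6340 min.
Tank 1: C₁ = C_in(1 − e^(−t/τ₁)). Tank 2 (τ₁ ≠ τ₂): C₂ = C_in[1 − (τ₁ e^(−t/τ₁) − τ₂ e^(−t/τ₂))/(τ₁ − τ₂)].
At t = 42.58: e^(−t/τ₁) = 0.333920, e^(−t/τ₂) = 0.0893983.
C₂ = 4.031·[1 − (38.8202·0.333920 − 17.6340·0.0893983)/(21.1862)] = 4.031·0.462555 = 1.86456 g/L.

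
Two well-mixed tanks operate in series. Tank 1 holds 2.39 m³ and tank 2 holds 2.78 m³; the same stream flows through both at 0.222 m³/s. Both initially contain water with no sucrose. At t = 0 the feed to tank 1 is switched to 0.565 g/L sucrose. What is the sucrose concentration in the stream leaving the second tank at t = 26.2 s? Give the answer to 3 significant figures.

Time constants: τᵢ = Vᵢ/Q for each well-mixed tank.
τ₁ = 2.39/0.222 = 10.766 s; τ₂ = 2.78/0.222 = 12.523 s.
Solving the cascade with C₁(0)=C₂(0)=0 gives C₂(t) = C_in[1 − (τ₁ e^(−t/τ₁) − τ₂ e^(−t/τ₂))/(τ₁ − τ₂)].
At t = 26.2: e^(−t/τ₁) = 0.087717, e^(−t/τ₂) = 0.12341.
C₂ = 0.565·[1 − (10.766·0.087717 − 12.523·0.12341)/(-1.7568)] = 0.565·0.65784 = 0.37168 g/L.

0.372 g/L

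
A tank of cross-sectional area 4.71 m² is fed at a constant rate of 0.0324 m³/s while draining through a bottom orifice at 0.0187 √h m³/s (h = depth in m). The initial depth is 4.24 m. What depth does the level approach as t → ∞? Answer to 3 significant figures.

3.00 m

Level balance: A dh/dt = 0.0324 − 0.0187 √h. Setting dh/dt = 0:
Q_in = 0.0187 √h_ss ⇒ √h_ss = 0.0324/0.0187 = 1.7326.
h_ss = 1.7326² = 3.0020 m. (Since h₀ = 4.24 m > h_ss, the level will fall toward this value.)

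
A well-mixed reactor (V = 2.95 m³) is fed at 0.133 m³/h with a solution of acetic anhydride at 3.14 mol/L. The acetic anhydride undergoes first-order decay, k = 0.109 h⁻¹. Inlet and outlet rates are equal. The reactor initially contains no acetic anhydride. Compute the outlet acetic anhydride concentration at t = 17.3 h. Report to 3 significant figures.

V dC/dt = Q(C_in − C) − k V C.
dC/dt = (Q/V) C_in − (Q/V + k) C; effective rate a = Q/V + k = 0.045085 + 0.109 = 0.15408 h⁻¹.
C_ss = Q C_in/(Q + kV) = 0.91875 mol/L; C(t) = C_ss + (C₀ − C_ss) e^(−a t).
C(17.3) = 0.91875 + (-0.91875)·e^(−0.15408·17.3) = 0.91875 + (-0.91875)·0.069553 = 0.85485 mol/L.

0.855 mol/L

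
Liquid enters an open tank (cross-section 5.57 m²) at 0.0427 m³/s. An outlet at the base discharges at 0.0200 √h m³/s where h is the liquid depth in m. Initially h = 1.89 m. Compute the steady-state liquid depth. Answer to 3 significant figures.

Level balance: A dh/dt = 0.0427 − 0.0200 √h. Setting dh/dt = 0:
Q_in = 0.0200 √h_ss ⇒ √h_ss = 0.0427/0.0200 = 2.1350.
h_ss = 2.1350² = 4.5582 m. (Since h₀ = 1.89 m < h_ss, the level will rise toward this value.)

4.56 m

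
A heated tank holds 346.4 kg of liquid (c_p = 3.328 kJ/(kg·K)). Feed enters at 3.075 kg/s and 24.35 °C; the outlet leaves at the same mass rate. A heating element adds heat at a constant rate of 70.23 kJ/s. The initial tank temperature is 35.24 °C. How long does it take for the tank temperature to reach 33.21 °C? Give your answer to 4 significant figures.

79.00 s

Unsteady energy balance on the tank contents: M c_p dT/dt = ṁ c_p (T_in − T) + 70.23.
τ = M/ṁ = 112.650 s; T_ss = T_in + Q̇/(ṁ c_p) = 31.2127 °C.
T(t) = T_ss + (T₀ − T_ss) e^(−t/τ). Set T = 33.21:
e^(−t/τ) = (33.21 − 31.2127)/(35.24 − 31.2127) = 0.495942
t = −112.650 · ln(0.495942) = 79.0014 s.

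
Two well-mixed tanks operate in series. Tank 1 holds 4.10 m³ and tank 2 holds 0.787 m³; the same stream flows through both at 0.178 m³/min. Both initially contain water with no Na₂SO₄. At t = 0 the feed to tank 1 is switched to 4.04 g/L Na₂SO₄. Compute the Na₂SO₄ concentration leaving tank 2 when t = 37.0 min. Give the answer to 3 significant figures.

3.04 g/L

Species balance on tank i: dCᵢ/dt = (Cᵢ₋₁ − Cᵢ)/τᵢ with τᵢ = Vᵢ/Q.
τ₁ = 4.10/0.178 = 23.034 min; τ₂ = 0.787/0.178 = 4.4213 min.
Tank 1: C₁ = C_in(1 − e^(−t/τ₁)). Tank 2 (τ₁ ≠ τ₂): C₂ = C_in[1 − (τ₁ e^(−t/τ₁) − τ₂ e^(−t/τ₂))/(τ₁ − τ₂)].
At t = 37.0: e^(−t/τ₁) = 0.20062, e^(−t/τ₂) = 0.00023207.
C₂ = 4.04·[1 − (23.034·0.20062 − 4.4213·0.00023207)/(18.612)] = 4.04·0.75178 = 3.0372 g/L.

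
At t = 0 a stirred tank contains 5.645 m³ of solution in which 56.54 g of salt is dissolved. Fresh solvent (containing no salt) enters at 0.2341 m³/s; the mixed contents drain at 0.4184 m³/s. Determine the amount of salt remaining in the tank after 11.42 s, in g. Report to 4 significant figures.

19.60 g

Total volume: dV/dt = Q_in − Q_out = -0.184300 m³/s, so V(t) = 5.645 − 0.184300 t and V(11.42) = 3.54029 m³.
No salt enters, so dm/dt = −Q_out · (m/V).
Separate: dm/m = −Q_out dt/V(t) ⇒ ln(m/m₀) = −(Q_out/(Q_in−Q_out)) ln(V/V₀).
m = m₀ (V₀/V)^(Q_out/(Q_in−Q_out)) = 56.54 × (5.645/3.54029)^(-2.27021) = 19.6045 g.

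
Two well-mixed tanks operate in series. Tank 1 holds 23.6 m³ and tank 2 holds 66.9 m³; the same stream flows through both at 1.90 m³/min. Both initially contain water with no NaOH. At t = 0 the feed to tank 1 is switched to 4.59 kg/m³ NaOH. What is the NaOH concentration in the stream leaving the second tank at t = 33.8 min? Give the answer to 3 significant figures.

Species balance on tank i: dCᵢ/dt = (Cᵢ₋₁ − Cᵢ)/τᵢ with τᵢ = Vᵢ/Q.
τ₁ = 23.6/1.90 = 12.421 min; τ₂ = 66.9/1.90 = 35.211 min.
Solving the cascade with C₁(0)=C₂(0)=0 gives C₂(t) = C_in[1 − (τ₁ e^(−t/τ₁) − τ₂ e^(−t/τ₂))/(τ₁ − τ₂)].
At t = 33.8: e^(−t/τ₁) = 0.065797, e^(−t/τ₂) = 0.38292.
C₂ = 4.59·[1 − (12.421·0.065797 − 35.211·0.38292)/(-22.789)] = 4.59·0.44424 = 2.0391 kg/m³.

2.04 kg/m³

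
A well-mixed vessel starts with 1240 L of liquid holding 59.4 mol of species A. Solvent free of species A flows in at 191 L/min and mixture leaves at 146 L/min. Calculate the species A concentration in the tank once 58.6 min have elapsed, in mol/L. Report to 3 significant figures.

0.000379 mol/L

Let m(t) be the amount of species A. Volume: V(t) = V₀ + (Q_in − Q_out) t = 1240 + 45.000 t; V(58.6) = 3877.0 L.
No species A enters, so dm/dt = −Q_out · (m/V).
Separate: dm/m = −Q_out dt/V(t) ⇒ ln(m/m₀) = −(Q_out/(Q_in−Q_out)) ln(V/V₀).
m = m₀ (V₀/V)^(Q_out/(Q_in−Q_out)) = 59.4 × (1240/3877.0)^(3.2444) = 1.4708 mol.
C = m/V = 1.4708/3877.0 = 0.00037936 mol/L.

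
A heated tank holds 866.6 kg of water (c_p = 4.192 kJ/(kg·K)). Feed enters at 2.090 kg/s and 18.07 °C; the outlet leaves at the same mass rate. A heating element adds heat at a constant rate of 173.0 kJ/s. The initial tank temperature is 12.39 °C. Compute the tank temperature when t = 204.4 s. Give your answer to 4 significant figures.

First-law balance (no shaft work): M c_p dT/dt = ṁ c_p (T_in − T) + 173.0.
Rearrange: dT/dt = (T_ss − T)/τ with τ = M/ṁ = 414.641 s and T_ss = T_in + Q̇/(ṁ c_p) = 37.8160 °C.
T approaches T_ss exponentially: T(t) = T_ss + (T₀ − T_ss) e^(−t/τ).
T(204.4) = 37.8160 + (-25.4260)·e^(−204.4/414.641) = 37.8160 + (-25.4260)·0.610818 = 22.2853 °C.

22.29 °C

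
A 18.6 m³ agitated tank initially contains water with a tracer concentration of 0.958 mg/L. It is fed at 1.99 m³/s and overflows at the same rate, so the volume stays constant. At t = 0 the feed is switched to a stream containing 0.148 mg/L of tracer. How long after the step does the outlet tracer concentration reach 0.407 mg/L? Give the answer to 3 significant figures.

10.7 s

Species balance: V dC/dt = Q(C_in − C) ⇒ τ = V/Q = 9.3467 s.
C(t) = C_in + (C₀ − C_in) e^(−t/τ). Set C = 0.407 and solve for t:
e^(−t/τ) = (C − C_in)/(C₀ − C_in) = (0.407 − 0.148)/(0.958 − 0.148) = 0.31975
t = −τ ln(…) = 9.3467 × 1.1402 = 10.657 s.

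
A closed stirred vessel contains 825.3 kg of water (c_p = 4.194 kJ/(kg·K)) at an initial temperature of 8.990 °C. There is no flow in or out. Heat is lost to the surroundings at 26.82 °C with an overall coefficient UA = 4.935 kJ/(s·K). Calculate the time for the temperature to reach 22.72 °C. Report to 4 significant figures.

Lumped-capacitance energy balance: M c_p dT/dt = UA(T_amb − T).
τ = M c_p/UA = 701.380 s; T_ss = T_amb = 26.8200 °C.
T(t) = T_ss + (T₀ − T_ss)e^(−t/τ); set T = 22.72:
t = −τ ln[(T − T_ss)/(T₀ − T_ss)] = −701.380 · ln(0.229950) = 1030.95 s.

1031 s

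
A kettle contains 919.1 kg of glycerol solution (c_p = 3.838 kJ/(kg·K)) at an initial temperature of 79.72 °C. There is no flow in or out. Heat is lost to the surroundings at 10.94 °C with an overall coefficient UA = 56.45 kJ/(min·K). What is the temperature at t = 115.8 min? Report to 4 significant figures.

First-law balance (no shaft work): M c_p dT/dt = −UA(T − T_amb).
dT/dt = (T_ss − T)/τ with T_ss = T_amb = 10.9400 °C, τ = M c_p/UA = 919.1·3.838/56.45 = 62.4890 min.
T approaches T_ss exponentially: T(t) = T_ss + (T₀ − T_ss) e^(−t/τ).
T(115.8) = 10.9400 + (68.7800)·0.156747 = 21.7210 °C.

21.72 °C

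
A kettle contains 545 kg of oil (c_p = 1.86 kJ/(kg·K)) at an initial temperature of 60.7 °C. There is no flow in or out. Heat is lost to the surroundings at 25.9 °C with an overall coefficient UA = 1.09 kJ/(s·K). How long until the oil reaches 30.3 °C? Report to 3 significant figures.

1920 s

Energy balance: M c_p dT/dt = −UA(T − T_amb).
τ = M c_p/UA = 930.00 s; T_ss = T_amb = 25.900 °C.
T(t) = T_ss + (T₀ − T_ss)e^(−t/τ); set T = 30.3:
t = −τ ln[(T − T_ss)/(T₀ − T_ss)] = −930.00 · ln(0.12644) = 1923.3 s.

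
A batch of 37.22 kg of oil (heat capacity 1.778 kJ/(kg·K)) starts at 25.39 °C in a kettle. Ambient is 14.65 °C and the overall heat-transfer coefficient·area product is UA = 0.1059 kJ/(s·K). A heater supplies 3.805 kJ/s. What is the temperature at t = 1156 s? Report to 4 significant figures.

Lumped-capacitance energy balance: M c_p dT/dt = UA(T_amb − T) + Q̇.
dT/dt = (T_ss − T)/τ with T_ss = T_amb + Q̇/UA = 14.65 + 3.805/0.1059 = 50.5801 °C, τ = M c_p/UA = 37.22·1.778/0.1059 = 624.902 s.
Solution: T(t) = T_ss + (T₀ − T_ss) e^(−t/τ).
T(1156) = 50.5801 + (-25.1901)·0.157255 = 46.6189 °C.

46.62 °C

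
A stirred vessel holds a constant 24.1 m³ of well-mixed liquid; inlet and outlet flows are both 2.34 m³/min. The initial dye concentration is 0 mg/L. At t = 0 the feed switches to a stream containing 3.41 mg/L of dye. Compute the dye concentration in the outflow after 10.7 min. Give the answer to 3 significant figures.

Accumulation = in − out for the solute gives V dC/dt = Q(C_in − C).
Time constant τ = V/Q = 24.1/2.34 = 10.299 min.
Solution: C(t) = C_in + (C₀ − C_in) e^(−t/τ).
C(10.7) = 3.41 + (0 − 3.41)·e^(−10.7/10.299) = 3.41 + (-3.4100)·0.35384 = 2.2034 mg/L.

2.20 mg/L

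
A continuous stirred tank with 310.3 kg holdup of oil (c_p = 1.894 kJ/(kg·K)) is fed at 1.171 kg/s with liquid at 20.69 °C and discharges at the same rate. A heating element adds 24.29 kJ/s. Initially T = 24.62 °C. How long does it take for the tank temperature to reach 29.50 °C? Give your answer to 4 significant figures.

M c_p dT/dt = ṁ c_p (T_in − T) + Q̇.
τ = M/ṁ = 264.987 s; T_ss = T_in + Q̇/(ṁ c_p) = 31.6419 °C.
T(t) = T_ss + (T₀ − T_ss) e^(−t/τ). Set T = 29.50:
e^(−t/τ) = (29.50 − 31.6419)/(24.62 − 31.6419) = 0.305034
t = −264.987 · ln(0.305034) = 314.627 s.

314.6 s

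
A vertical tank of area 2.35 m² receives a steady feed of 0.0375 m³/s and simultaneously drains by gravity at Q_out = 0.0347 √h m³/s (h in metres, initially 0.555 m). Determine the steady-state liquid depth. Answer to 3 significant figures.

Level balance: A dh/dt = 0.0375 − 0.0347 √h. Setting dh/dt = 0:
Q_in = 0.0347 √h_ss ⇒ √h_ss = 0.0375/0.0347 = 1.0807.
h_ss = 1.0807² = 1.1679 m. (Since h₀ = 0.555 m < h_ss, the level will rise toward this value.)

1.17 m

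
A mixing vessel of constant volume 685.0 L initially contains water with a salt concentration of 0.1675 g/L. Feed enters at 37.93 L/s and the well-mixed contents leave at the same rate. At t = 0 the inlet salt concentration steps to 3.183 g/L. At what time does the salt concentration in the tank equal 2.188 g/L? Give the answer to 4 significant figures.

20.02 s

Species balance on the tank: V dC/dt = Q(C_in − C), so τ = V/Q = 18.0596 s.
C(t) = C_in + (C₀ − C_in) e^(−t/τ). Set C = 2.188 and solve for t:
e^(−t/τ) = (C − C_in)/(C₀ − C_in) = (2.188 − 3.183)/(0.1675 − 3.183) = 0.329962
t = −τ ln(…) = 18.0596 × 1.10878 = 20.0241 s.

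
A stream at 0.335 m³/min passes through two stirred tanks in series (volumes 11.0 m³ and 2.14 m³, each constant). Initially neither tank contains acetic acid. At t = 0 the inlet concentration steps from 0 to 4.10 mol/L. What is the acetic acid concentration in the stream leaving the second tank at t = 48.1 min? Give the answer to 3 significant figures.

2.92 mol/L

Time constants: τᵢ = Vᵢ/Q for each well-mixed tank.
τ₁ = 11.0/0.335 = 32.836 min; τ₂ = 2.14/0.335 = 6.3881 min.
Tank 1: C₁ = C_in(1 − e^(−t/τ₁)). Tank 2 (τ₁ ≠ τ₂): C₂ = C_in[1 − (τ₁ e^(−t/τ₁) − τ₂ e^(−t/τ₂))/(τ₁ − τ₂)].
At t = 48.1: e^(−t/τ₁) = 0.23111, e^(−t/τ₂) = 0.00053691.
C₂ = 4.10·[1 − (32.836·0.23111 − 6.3881·0.00053691)/(26.448)] = 4.10·0.71320 = 2.9241 mol/L.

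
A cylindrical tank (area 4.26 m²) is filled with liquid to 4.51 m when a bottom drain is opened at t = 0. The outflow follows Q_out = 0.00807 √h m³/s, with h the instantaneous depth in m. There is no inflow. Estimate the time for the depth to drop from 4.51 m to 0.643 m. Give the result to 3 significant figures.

A dh/dt = −Q_out = −0.00807 √h.
This is separable: 2 d(√h)/dt = −0.00807/A, so √h = √h₀ − (0.00807/(2A)) t.
t = 2A(√h₀ − √h)/0.00807 = 2·4.26·(√4.51 − √0.643)/0.00807
  = 8.5200 × (2.1237 − 0.80187) / 0.00807 = 1395.5 s.

1400 s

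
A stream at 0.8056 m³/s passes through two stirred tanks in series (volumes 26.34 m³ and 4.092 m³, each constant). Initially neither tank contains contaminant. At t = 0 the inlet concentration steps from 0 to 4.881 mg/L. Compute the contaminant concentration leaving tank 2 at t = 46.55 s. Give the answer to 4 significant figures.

3.489 mg/L

Time constants: τᵢ = Vᵢ/Q for each well-mixed tank.
τ₁ = 26.34/0.8056 = 32.6961 s; τ₂ = 4.092/0.8056 = 5.07944 s.
Solving the cascade with C₁(0)=C₂(0)=0 gives C₂(t) = C_in[1 − (τ₁ e^(−t/τ₁) − τ₂ e^(−t/τ₂))/(τ₁ − τ₂)].
At t = 46.55: e^(−t/τ₁) = 0.240817, e^(−t/τ₂) = 0.000104702.
C₂ = 4.881·[1 − (32.6961·0.240817 − 5.07944·0.000104702)/(27.6167)] = 4.881·0.714909 = 3.48947 mg/L.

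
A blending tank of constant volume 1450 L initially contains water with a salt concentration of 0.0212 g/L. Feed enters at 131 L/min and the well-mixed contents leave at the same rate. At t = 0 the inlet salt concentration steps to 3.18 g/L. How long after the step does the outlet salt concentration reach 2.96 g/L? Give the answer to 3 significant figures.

29.5 min

Species balance: V dC/dt = Q(C_in − C) ⇒ τ = V/Q = 11.069 min.
C(t) = C_in + (C₀ − C_in) e^(−t/τ). Set C = 2.96 and solve for t:
e^(−t/τ) = (C − C_in)/(C₀ − C_in) = (2.96 − 3.18)/(0.0212 − 3.18) = 0.069647
t = −τ ln(…) = 11.069 × 2.6643 = 29.491 min.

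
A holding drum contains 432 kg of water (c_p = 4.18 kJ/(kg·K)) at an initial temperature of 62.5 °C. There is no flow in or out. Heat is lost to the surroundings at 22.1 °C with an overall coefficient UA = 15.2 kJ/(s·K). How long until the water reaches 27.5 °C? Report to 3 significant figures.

239 s

Lumped-capacitance energy balance: M c_p dT/dt = UA(T_amb − T).
τ = M c_p/UA = 118.80 s; T_ss = T_amb = 22.100 °C.
T(t) = T_ss + (T₀ − T_ss)e^(−t/τ); set T = 27.5:
t = −τ ln[(T − T_ss)/(T₀ − T_ss)] = −118.80 · ln(0.13366) = 239.08 s.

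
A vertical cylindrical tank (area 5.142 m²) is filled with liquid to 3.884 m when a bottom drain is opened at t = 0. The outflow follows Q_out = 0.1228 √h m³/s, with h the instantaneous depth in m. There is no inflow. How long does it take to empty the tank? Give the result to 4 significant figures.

165.0 s

With no inflow, A dh/dt = −0.1228 √h.
This is separable: 2 d(√h)/dt = −0.1228/A, so √h = √h₀ − (0.1228/(2A)) t.
Tank is empty when √h = 0: t_empty = 2A√h₀/0.1228.
t_empty = 2·5.142·√3.884/0.1228 = 10.2840·1.97079/0.1228 = 165.045 s.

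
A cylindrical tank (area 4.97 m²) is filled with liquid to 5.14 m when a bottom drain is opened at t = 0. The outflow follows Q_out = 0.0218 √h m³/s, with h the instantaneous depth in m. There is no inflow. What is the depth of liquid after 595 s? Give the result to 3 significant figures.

Accumulation of liquid (constant cross-section A): A dh/dt = −0.0218 √h.
∫ h^(−1/2) dh = −(0.0218/A) ∫ dt, giving 2√h = 2√h₀ − (0.0218/A) t.
√h = √5.14 − 0.0218·595/(2·4.97) = 2.2672 − 1.3049 = 0.96223.
h = 0.96223² = 0.92588 m.

0.926 m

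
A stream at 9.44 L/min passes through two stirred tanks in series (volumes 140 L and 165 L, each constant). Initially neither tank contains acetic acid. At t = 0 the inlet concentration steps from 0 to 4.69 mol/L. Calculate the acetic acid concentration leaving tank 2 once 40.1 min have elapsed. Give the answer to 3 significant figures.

3.33 mol/L

Time constants: τᵢ = Vᵢ/Q for each well-mixed tank.
τ₁ = 140/9.44 = 14.831 min; τ₂ = 165/9.44 = 17.479 min.
Tank 1: C₁ = C_in(1 − e^(−t/τ₁)). Tank 2 (τ₁ ≠ τ₂): C₂ = C_in[1 − (τ₁ e^(−t/τ₁) − τ₂ e^(−t/τ₂))/(τ₁ − τ₂)].
At t = 40.1: e^(−t/τ₁) = 0.066945, e^(−t/τ₂) = 0.10084.
C₂ = 4.69·[1 − (14.831·0.066945 − 17.479·0.10084)/(-2.6483)] = 4.69·0.70934 = 3.3268 mol/L.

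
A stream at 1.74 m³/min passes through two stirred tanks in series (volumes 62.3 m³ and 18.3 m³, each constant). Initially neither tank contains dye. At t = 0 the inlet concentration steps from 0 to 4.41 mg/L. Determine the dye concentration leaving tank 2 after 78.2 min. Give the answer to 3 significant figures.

Each tank obeys Vᵢ dCᵢ/dt = Q(Cᵢ₋₁ − Cᵢ), so τᵢ = Vᵢ/Q.
τ₁ = 62.3/1.74 = 35.805 min; τ₂ = 18.3/1.74 = 10.517 min.
Solving the cascade with C₁(0)=C₂(0)=0 gives C₂(t) = C_in[1 − (τ₁ e^(−t/τ₁) − τ₂ e^(−t/τ₂))/(τ₁ − τ₂)].
At t = 78.2: e^(−t/τ₁) = 0.11258, e^(−t/τ₂) = 0.00058999.
C₂ = 4.41·[1 − (35.805·0.11258 − 10.517·0.00058999)/(25.287)] = 4.41·0.84084 = 3.7081 mg/L.

3.71 mg/L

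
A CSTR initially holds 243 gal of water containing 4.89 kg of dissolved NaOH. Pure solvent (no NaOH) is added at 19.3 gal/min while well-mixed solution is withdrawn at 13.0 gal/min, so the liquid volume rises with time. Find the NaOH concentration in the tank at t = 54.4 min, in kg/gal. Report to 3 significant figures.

0.00136 kg/gal

Let m(t) be the amount of NaOH. Volume: V(t) = V₀ + (Q_in − Q_out) t = 243 + 6.3000 t; V(54.4) = 585.72 gal.
Solute balance: dm/dt = 0 − Q_out C = −Q_out m/V(t).
Separate: dm/m = −Q_out dt/V(t) ⇒ ln(m/m₀) = −(Q_out/(Q_in−Q_out)) ln(V/V₀).
m = m₀ (V₀/V)^(Q_out/(Q_in−Q_out)) = 4.89 × (243/585.72)^(2.0635) = 0.79594 kg.
C = m/V = 0.79594/585.72 = 0.0013589 kg/gal.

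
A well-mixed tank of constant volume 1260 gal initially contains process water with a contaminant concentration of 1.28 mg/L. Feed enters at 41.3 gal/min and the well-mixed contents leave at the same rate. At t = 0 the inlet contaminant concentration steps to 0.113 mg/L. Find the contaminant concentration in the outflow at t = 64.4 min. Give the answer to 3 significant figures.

0.254 mg/L

Mass balance on the solute (V constant): V dC/dt = Q(C_in − C).
Rewrite as dC/dt + C/τ = C_in/τ, τ = V/Q = 30.508 min.
Integrating: C(t) = C_in + (C₀ − C_in) e^(−t/τ).
C(64.4) = 0.113 + (1.28 − 0.113)·e^(−64.4/30.508) = 0.113 + (1.1670)·0.12113 = 0.25436 mg/L.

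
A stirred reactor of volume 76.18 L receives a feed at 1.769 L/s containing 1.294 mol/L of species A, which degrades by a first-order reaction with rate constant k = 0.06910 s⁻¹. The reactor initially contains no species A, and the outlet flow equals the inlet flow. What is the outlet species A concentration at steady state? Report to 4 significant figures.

0.3255 mol/L

Species balance: V dC/dt = Q C_in − Q C − k V C.
At steady state: 0 = Q C_in − (Q + kV) C_ss, so C_ss = Q C_in/(Q + kV).
C_ss = 1.769·1.294/(1.769 + 0.06910·76.18) = 2.28909/7.03304 = 0.325476 mol/L.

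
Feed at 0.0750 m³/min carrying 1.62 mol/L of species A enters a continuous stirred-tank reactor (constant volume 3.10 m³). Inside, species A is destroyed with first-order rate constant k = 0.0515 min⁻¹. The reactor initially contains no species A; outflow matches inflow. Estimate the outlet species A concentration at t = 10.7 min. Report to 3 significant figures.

V dC/dt = Q(C_in − C) − k V C.
This is linear with rate a = Q/V + k = 0.075694 min⁻¹.
C_ss = Q C_in/(Q + kV) = 0.51779 mol/L; C(t) = C_ss + (C₀ − C_ss) e^(−a t).
C(10.7) = 0.51779 + (-0.51779)·e^(−0.075694·10.7) = 0.51779 + (-0.51779)·0.44489 = 0.28743 mol/L.

0.287 mol/L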